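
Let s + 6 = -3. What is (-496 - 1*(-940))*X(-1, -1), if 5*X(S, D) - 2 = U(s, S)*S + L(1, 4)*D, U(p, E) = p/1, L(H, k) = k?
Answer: 3108/5 ≈ 621.60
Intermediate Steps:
s = -9 (s = -6 - 3 = -9)
U(p, E) = p (U(p, E) = p*1 = p)
X(S, D) = 2/5 - 9*S/5 + 4*D/5 (X(S, D) = 2/5 + (-9*S + 4*D)/5 = 2/5 + (-9*S/5 + 4*D/5) = 2/5 - 9*S/5 + 4*D/5)
(-496 - 1*(-940))*X(-1, -1) = (-496 - 1*(-940))*(2/5 - 9/5*(-1) + (4/5)*(-1)) = (-496 + 940)*(2/5 + 9/5 - 4/5) = 444*(7/5) = 3108/5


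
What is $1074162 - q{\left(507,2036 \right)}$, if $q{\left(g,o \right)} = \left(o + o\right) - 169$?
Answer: $1070259$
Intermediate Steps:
$q{\left(g,o \right)} = -169 + 2 o$ ($q{\left(g,o \right)} = 2 o - 169 = -169 + 2 o$)
$1074162 - q{\left(507,2036 \right)} = 1074162 - \left(-169 + 2 \cdot 2036\right) = 1074162 - \left(-169 + 4072\right) = 1074162 - 3903 = 1070259$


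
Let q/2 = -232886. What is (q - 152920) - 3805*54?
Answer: -824162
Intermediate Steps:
q = -465772 (q = 2*(-232886) = -465772)
(q - 152920) - 3805*54 = (-465772 - 152920) - 3805*54 = -618692 - 205470 = -824162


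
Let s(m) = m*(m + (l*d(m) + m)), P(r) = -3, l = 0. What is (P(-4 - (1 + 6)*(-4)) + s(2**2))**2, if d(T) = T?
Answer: 841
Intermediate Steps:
s(m) = 2*m**2 (s(m) = m*(m + (0*m + m)) = m*(m + (0 + m)) = m*(m + m) = m*(2*m) = 2*m**2)
(P(-4 - (1 + 6)*(-4)) + s(2**2))**2 = (-3 + 2*(2**2)**2)**2 = (-3 + 2*4**2)**2 = (-3 + 2*16)**2 = (-3 + 32)**2 = 29**2 = 841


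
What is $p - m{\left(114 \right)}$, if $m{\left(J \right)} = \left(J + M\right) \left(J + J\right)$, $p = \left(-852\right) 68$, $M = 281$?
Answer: $-147996$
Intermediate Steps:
$p = -57936$
$m{\left(J \right)} = 2 J \left(281 + J\right)$ ($m{\left(J \right)} = \left(J + 281\right) \left(J + J\right) = \left(281 + J\right) 2 J = 2 J \left(281 + J\right)$)
$p - m{\left(114 \right)} = -57936 - 2 \cdot 114 \left(281 + 114\right) = -57936 - 2 \cdot 114 \cdot 395 = -57936 - 90060 = -147996$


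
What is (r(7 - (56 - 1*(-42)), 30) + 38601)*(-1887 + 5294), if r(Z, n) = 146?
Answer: 132011029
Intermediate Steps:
(r(7 - (56 - 1*(-42)), 30) + 38601)*(-1887 + 5294) = (146 + 38601)*(-1887 + 5294) = 38747*3407 = 132011029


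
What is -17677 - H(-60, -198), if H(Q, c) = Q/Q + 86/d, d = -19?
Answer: -335796/19 ≈ -17673.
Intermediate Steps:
H(Q, c) = -67/19 (H(Q, c) = Q/Q + 86/(-19) = 1 + 86*(-1/19) = 1 - 86/19 = -67/19)
-17677 - H(-60, -198) = -17677 - 1*(-67/19) = -17677 + 67/19 = -335796/19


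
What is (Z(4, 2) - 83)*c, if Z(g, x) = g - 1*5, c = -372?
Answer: 31248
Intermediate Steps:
Z(g, x) = -5 + g (Z(g, x) = g - 5 = -5 + g)
(Z(4, 2) - 83)*c = ((-5 + 4) - 83)*(-372) = (-1 - 83)*(-372) = -84*(-372) = 31248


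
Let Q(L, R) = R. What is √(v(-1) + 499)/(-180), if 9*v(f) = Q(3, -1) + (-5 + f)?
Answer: -√1121/270 ≈ -0.12400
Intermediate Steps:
v(f) = -⅔ + f/9 (v(f) = (-1 + (-5 + f))/9 = (-6 + f)/9 = -⅔ + f/9)
√(v(-1) + 499)/(-180) = √((-⅔ + (⅑)*(-1)) + 499)/(-180) = √((-⅔ - ⅑) + 499)*(-1/180) = √(-7/9 + 499)*(-1/180) = √(4484/9)*(-1/180) = (2*√1121/3)*(-1/180) = -√1121/270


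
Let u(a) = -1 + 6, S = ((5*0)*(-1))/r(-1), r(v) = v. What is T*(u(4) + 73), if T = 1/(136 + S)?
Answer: 39/68 ≈ 0.57353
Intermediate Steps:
S = 0 (S = ((5*0)*(-1))/(-1) = (0*(-1))*(-1) = 0*(-1) = 0)
u(a) = 5
T = 1/136 (T = 1/(136 + 0) = 1/136 ≈ 0.0073529)
T*(u(4) + 73) = (5 + 73)/136 = (1/136)*78 = 39/68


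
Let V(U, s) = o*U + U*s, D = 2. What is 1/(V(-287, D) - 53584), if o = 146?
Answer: -1/96060 ≈ -1.0410e-5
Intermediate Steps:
V(U, s) = 146*U + U*s
1/(V(-287, D) - 53584) = 1/(-287*(146 + 2) - 53584) = 1/(-287*148 - 53584) = 1/(-42476 - 53584) = 1/(-96060) = -1/96060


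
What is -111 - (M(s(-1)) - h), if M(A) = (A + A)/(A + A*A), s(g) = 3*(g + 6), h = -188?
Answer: -2393/8 ≈ -299.13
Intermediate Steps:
s(g) = 18 + 3*g (s(g) = 3*(6 + g) = 18 + 3*g)
M(A) = 2*A/(A + A²) (M(A) = (2*A)/(A + A²) = 2*A/(A + A²))
-111 - (M(s(-1)) - h) = -111 - (2/(1 + (18 + 3*(-1))) - 1*(-188)) = -111 - (2/(1 + (18 - 3)) + 188) = -111 - (2/(1 + 15) + 188) = -111 - (2/16 + 188) = -111 - (2*(1/16) + 188) = -111 - (⅛ + 188) = -111 - 1*1505/8 = -111 - 1505/8 = -2393/8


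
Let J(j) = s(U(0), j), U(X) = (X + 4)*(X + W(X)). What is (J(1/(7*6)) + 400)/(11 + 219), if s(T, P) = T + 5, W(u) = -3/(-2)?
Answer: 411/230 ≈ 1.7870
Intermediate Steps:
W(u) = 3/2 (W(u) = -3*(-½) = 3/2)
U(X) = (4 + X)*(3/2 + X) (U(X) = (X + 4)*(X + 3/2) = (4 + X)*(3/2 + X))
s(T, P) = 5 + T
J(j) = 11 (J(j) = 5 + (6 + 0² + (11/2)*0) = 5 + (6 + 0 + 0) = 5 + 6 = 11)
(J(1/(7*6)) + 400)/(11 + 219) = (11 + 400)/(11 + 219) = 411/230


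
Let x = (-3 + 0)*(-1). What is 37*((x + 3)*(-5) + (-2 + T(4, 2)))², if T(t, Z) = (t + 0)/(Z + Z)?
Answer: 35557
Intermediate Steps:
T(t, Z) = t/(2*Z) (T(t, Z) = t/((2*Z)) = t*(1/(2*Z)) = t/(2*Z))
x = 3 (x = -3*(-1) = 3)
37*((x + 3)*(-5) + (-2 + T(4, 2)))² = 37*((3 + 3)*(-5) + (-2 + (½)*4/2))² = 37*(6*(-5) + (-2 + (½)*4*(½)))² = 37*(-30 + (-2 + 1))² = 37*(-30 - 1)² = 37*(-31)² = 37*961 = 35557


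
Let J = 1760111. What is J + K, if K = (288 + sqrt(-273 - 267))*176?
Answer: 1810799 + 1056*I*sqrt(15) ≈ 1.8108e+6 + 4089.9*I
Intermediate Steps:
K = 50688 + 1056*I*sqrt(15) (K = (288 + sqrt(-540))*176 = (288 + 6*I*sqrt(15))*176 = 50688 + 1056*I*sqrt(15) ≈ 50688.0 + 4089.9*I)
J + K = 1760111 + (50688 + 1056*I*sqrt(15)) = 1810799 + 1056*I*sqrt(15)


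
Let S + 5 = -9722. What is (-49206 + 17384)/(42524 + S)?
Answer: -31822/32797 ≈ -0.97027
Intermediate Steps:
S = -9727 (S = -5 - 9722 = -9727)
(-49206 + 17384)/(42524 + S) = (-49206 + 17384)/(42524 - 9727) = -31822/32797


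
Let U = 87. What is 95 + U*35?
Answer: 3140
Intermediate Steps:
95 + U*35 = 95 + 87*35 = 95 + 3045 = 3140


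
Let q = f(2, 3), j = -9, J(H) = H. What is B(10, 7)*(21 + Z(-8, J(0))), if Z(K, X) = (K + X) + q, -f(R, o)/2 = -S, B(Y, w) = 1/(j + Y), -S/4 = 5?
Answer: -27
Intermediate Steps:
S = -20 (S = -4*5 = -20)
B(Y, w) = 1/(-9 + Y)
f(R, o) = -40 (f(R, o) = -(-2)*(-20) = -2*20 = -40)
q = -40
Z(K, X) = -40 + K + X (Z(K, X) = (K + X) - 40 = -40 + K + X)
B(10, 7)*(21 + Z(-8, J(0))) = (21 + (-40 - 8 + 0))/(-9 + 10) = (21 - 48)/1 = 1*(-27) = -27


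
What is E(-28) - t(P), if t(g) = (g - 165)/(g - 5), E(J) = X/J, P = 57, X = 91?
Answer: -61/52 ≈ -1.1731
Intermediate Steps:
E(J) = 91/J
t(g) = (-165 + g)/(-5 + g)
E(-28) - t(P) = 91/(-28) - (-165 + 57)/(-5 + 57) = 91*(-1/28) - (-108)/52 = -13/4 - (-108)/52 = -13/4 - 1*(-27/13) = -13/4 + 27/13 = -61/52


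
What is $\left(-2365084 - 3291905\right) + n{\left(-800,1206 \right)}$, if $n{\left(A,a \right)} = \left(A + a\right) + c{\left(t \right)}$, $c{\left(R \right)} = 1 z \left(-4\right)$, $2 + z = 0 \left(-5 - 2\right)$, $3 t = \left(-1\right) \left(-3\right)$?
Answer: $-5656575$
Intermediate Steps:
$t = 1$ ($t = \frac{\left(-1\right) \left(-3\right)}{3} = \frac{1}{3} \cdot 3 = 1$)
$z = -2$ ($z = -2 + 0 \left(-5 - 2\right) = -2 + 0 \left(-7\right) = -2 + 0 = -2$)
$c{\left(R \right)} = 8$ ($c{\left(R \right)} = 1 \left(-2\right) \left(-4\right) = \left(-2\right) \left(-4\right) = 8$)
$n{\left(A,a \right)} = 8 + A + a$ ($n{\left(A,a \right)} = \left(A + a\right) + 8 = 8 + A + a$)
$\left(-2365084 - 3291905\right) + n{\left(-800,1206 \right)} = \left(-2365084 - 3291905\right) + \left(8 - 800 + 1206\right) = -5656989 + 414 = -5656575$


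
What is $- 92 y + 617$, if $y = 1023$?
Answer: $-93499$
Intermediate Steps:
$- 92 y + 617 = \left(-92\right) 1023 + 617 = -94116 + 617 = -93499$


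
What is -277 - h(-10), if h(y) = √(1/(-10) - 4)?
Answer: -277 - I*√410/10 ≈ -277.0 - 2.0248*I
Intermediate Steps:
h(y) = I*√410/10 (h(y) = √(-⅒ - 4) = √(-41/10) = I*√410/10)
-277 - h(-10) = -277 - I*√410/10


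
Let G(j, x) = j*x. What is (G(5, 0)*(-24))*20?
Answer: 0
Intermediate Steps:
(G(5, 0)*(-24))*20 = ((5*0)*(-24))*20 = (0*(-24))*20 = 0*20 = 0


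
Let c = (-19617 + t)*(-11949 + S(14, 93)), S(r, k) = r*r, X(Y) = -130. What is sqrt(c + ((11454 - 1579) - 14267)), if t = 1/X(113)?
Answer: sqrt(3896367659990)/130 ≈ 15184.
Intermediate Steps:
S(r, k) = r**2
t = -1/130 (t = 1/(-130) = -1/130 ≈ -0.0076923)
c = 29972629883/130 (c = (-19617 - 1/130)*(-11949 + 14**2) = -2550211*(-11949 + 196)/130 = -2550211/130*(-11753) = 29972629883/130 ≈ 2.3056e+8)
sqrt(c + ((11454 - 1579) - 14267)) = sqrt(29972629883/130 + ((11454 - 1579) - 14267)) = sqrt(29972629883/130 + (9875 - 14267)) = sqrt(29972629883/130 - 4392) = sqrt(29972058923/130) = sqrt(3896367659990)/130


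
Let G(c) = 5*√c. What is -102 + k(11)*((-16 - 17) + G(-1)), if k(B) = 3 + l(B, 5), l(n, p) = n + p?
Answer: -729 + 95*I ≈ -729.0 + 95.0*I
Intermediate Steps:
k(B) = 8 + B (k(B) = 3 + (B + 5) = 3 + (5 + B) = 8 + B)
-102 + k(11)*((-16 - 17) + G(-1)) = -102 + (8 + 11)*((-16 - 17) + 5*√(-1)) = -102 + 19*(-33 + 5*I) = -102 + (-627 + 95*I) = -729 + 95*I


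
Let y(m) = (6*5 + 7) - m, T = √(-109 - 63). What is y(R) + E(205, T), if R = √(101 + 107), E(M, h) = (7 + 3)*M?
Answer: 2087 - 4*√13 ≈ 2072.6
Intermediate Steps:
T = 2*I*√43 (T = √(-172) = 2*I*√43 ≈ 13.115*I)
E(M, h) = 10*M
R = 4*√13 (R = √208 = 4*√13 ≈ 14.422)
y(m) = 37 - m (y(m) = (30 + 7) - m = 37 - m)
y(R) + E(205, T) = (37 - 4*√13) + 10*205 = (37 - 4*√13) + 2050 = 2087 - 4*√13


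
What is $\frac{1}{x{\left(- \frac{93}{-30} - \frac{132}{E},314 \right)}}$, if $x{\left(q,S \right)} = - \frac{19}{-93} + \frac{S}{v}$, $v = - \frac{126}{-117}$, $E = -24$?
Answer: $\frac{651}{189946} \approx 0.0034273$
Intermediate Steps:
$v = \frac{14}{13}$ ($v = \left(-126\right) \left(- \frac{1}{117}\right) = \frac{14}{13} \approx 1.0769$)
$x{\left(q,S \right)} = \frac{19}{93} + \frac{13 S}{14}$ ($x{\left(q,S \right)} = - \frac{19}{-93} + \frac{S}{\frac{14}{13}} = \left(-19\right) \left(- \frac{1}{93}\right) + S \frac{13}{14} = \frac{19}{93} + \frac{13 S}{14}$)
$\frac{1}{x{\left(- \frac{93}{-30} - \frac{132}{E},314 \right)}} = \frac{1}{\frac{19}{93} + \frac{13}{14} \cdot 314} = \frac{1}{\frac{19}{93} + \frac{2041}{7}} = \frac{1}{\frac{189946}{651}} = \frac{651}{189946}$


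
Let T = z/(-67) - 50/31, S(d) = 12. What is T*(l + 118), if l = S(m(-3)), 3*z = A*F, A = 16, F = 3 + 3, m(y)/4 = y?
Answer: -564460/2077 ≈ -271.77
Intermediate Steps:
m(y) = 4*y
F = 6
z = 32 (z = (16*6)/3 = (⅓)*96 = 32)
l = 12
T = -4342/2077 (T = 32/(-67) - 50/31 = 32*(-1/67) - 50*1/31 = -32/67 - 50/31 = -4342/2077 ≈ -2.0905)
T*(l + 118) = -4342*(12 + 118)/2077 = -4342/2077*130 = -564460/2077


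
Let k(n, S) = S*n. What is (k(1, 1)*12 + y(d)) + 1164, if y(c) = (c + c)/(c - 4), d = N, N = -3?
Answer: 8238/7 ≈ 1176.9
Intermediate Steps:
d = -3
y(c) = 2*c/(-4 + c) (y(c) = (2*c)/(-4 + c) = 2*c/(-4 + c))
(k(1, 1)*12 + y(d)) + 1164 = ((1*1)*12 + 2*(-3)/(-4 - 3)) + 1164 = (1*12 + 2*(-3)/(-7)) + 1164 = (12 + 2*(-3)*(-⅐)) + 1164 = (12 + 6/7) + 1164 = 90/7 + 1164 = 8238/7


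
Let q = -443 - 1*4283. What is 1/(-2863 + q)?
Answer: -1/7589 ≈ -0.00013177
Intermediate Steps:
q = -4726 (q = -443 - 4283 = -4726)
1/(-2863 + q) = 1/(-2863 - 4726) = 1/(-7589) = -1/7589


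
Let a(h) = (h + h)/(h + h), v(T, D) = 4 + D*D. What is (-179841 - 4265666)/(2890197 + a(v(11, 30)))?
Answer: -4445507/2890198 ≈ -1.5381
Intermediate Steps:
v(T, D) = 4 + D²
a(h) = 1 (a(h) = (2*h)/((2*h)) = (2*h)*(1/(2*h)) = 1)
(-179841 - 4265666)/(2890197 + a(v(11, 30))) = (-179841 - 4265666)/(2890197 + 1) = -4445507/2890198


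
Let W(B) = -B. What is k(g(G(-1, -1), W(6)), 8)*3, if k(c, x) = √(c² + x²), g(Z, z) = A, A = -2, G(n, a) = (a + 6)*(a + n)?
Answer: 6*√17 ≈ 24.739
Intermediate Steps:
G(n, a) = (6 + a)*(a + n)
g(Z, z) = -2
k(g(G(-1, -1), W(6)), 8)*3 = √((-2)² + 8²)*3 = √(4 + 64)*3 = √68*3 = (2*√17)*3 = 6*√17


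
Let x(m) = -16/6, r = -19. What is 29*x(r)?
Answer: -232/3 ≈ -77.333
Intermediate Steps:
x(m) = -8/3 (x(m) = -16*⅙ = -8/3)
29*x(r) = 29*(-8/3) = -232/3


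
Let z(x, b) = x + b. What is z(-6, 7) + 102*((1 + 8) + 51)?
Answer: 6121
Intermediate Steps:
z(x, b) = b + x
z(-6, 7) + 102*((1 + 8) + 51) = (7 - 6) + 102*((1 + 8) + 51) = 1 + 102*(9 + 51) = 1 + 102*60 = 1 + 6120 = 6121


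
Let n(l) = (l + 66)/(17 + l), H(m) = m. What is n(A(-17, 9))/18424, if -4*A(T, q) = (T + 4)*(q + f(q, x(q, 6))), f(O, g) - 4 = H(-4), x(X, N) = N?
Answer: 381/3408440 ≈ 0.00011178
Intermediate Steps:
f(O, g) = 0 (f(O, g) = 4 - 4 = 0)
A(T, q) = -q*(4 + T)/4 (A(T, q) = -(T + 4)*(q + 0)/4 = -(4 + T)*q/4 = -q*(4 + T)/4)
n(l) = (66 + l)/(17 + l)
n(A(-17, 9))/18424 = ((66 + (¼)*9*(-4 - 1*(-17)))/(17 + (¼)*9*(-4 - 1*(-17))))/18424 = ((66 + (¼)*9*(-4 + 17))/(17 + (¼)*9*(-4 + 17)))*(1/18424) = ((66 + (¼)*9*13)/(17 + (¼)*9*13))*(1/18424) = ((66 + 117/4)/(17 + 117/4))*(1/18424) = ((381/4)/(185/4))*(1/18424) = ((4/185)*(381/4))*(1/18424) = (381/185)*(1/18424) = 381/3408440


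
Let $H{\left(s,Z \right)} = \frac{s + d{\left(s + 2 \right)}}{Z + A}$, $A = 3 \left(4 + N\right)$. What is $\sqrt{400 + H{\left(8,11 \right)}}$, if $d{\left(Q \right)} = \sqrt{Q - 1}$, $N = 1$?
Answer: $\frac{\sqrt{270686}}{26} \approx 20.011$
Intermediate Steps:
$A = 15$ ($A = 3 \left(4 + 1\right) = 3 \cdot 5 = 15$)
$d{\left(Q \right)} = \sqrt{-1 + Q}$
$H{\left(s,Z \right)} = \frac{s + \sqrt{1 + s}}{15 + Z}$ ($H{\left(s,Z \right)} = \frac{s + \sqrt{-1 + \left(s + 2\right)}}{Z + 15} = \frac{s + \sqrt{-1 + \left(2 + s\right)}}{15 + Z} = \frac{s + \sqrt{1 + s}}{15 + Z}$)
$\sqrt{400 + H{\left(8,11 \right)}} = \sqrt{400 + \frac{8 + \sqrt{1 + 8}}{15 + 11}} = \sqrt{400 + \frac{8 + \sqrt{9}}{26}} = \sqrt{400 + \frac{8 + 3}{26}} = \sqrt{400 + \frac{1}{26} \cdot 11} = \sqrt{400 + \frac{11}{26}} = \sqrt{\frac{10411}{26}} = \frac{\sqrt{270686}}{26}$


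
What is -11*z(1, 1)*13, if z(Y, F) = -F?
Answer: 143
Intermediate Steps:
-11*z(1, 1)*13 = -(-11)*13 = -11*(-1)*13 = 11*13 = 143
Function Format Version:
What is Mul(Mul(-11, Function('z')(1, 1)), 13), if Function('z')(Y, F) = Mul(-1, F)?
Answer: 143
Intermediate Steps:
Mul(Mul(-11, Function('z')(1, 1)), 13) = Mul(Mul(-11, Mul(-1, 1)), 13) = Mul(Mul(-11, -1), 13) = Mul(11, 13) = 143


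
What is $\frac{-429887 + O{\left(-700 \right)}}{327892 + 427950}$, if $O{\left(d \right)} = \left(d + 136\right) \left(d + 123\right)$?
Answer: $- \frac{104459}{755842} \approx -0.1382$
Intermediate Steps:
$O{\left(d \right)} = \left(123 + d\right) \left(136 + d\right)$ ($O{\left(d \right)} = \left(136 + d\right) \left(123 + d\right) = \left(123 + d\right) \left(136 + d\right)$)
$\frac{-429887 + O{\left(-700 \right)}}{327892 + 427950} = \frac{-429887 + \left(16728 + \left(-700\right)^{2} + 259 \left(-700\right)\right)}{327892 + 427950} = \frac{-429887 + \left(16728 + 490000 - 181300\right)}{755842} = \left(-429887 + 325428\right) \frac{1}{755842} = \left(-104459\right) \frac{1}{755842} = - \frac{104459}{755842}$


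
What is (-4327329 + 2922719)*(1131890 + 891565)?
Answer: -2842165127550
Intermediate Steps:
(-4327329 + 2922719)*(1131890 + 891565) = -1404610*2023455 = -2842165127550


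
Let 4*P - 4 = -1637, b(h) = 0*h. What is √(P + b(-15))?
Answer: I*√1633/2 ≈ 20.205*I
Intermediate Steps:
b(h) = 0
P = -1633/4 (P = 1 + (¼)*(-1637) = 1 - 1637/4 = -1633/4 ≈ -408.25)
√(P + b(-15)) = √(-1633/4 + 0) = √(-1633/4) = I*√1633/2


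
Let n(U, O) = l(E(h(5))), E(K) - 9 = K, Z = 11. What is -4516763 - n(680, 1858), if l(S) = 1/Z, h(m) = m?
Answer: -49684394/11 ≈ -4.5168e+6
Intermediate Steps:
E(K) = 9 + K
l(S) = 1/11
n(U, O) = 1/11
-4516763 - n(680, 1858) = -4516763 - 1*1/11 = -4516763 - 1/11 = -49684394/11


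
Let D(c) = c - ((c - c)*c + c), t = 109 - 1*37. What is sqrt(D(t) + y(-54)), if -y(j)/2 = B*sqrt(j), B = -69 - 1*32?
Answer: (-1)**(1/4)*6**(3/4)*sqrt(101) ≈ 27.243 + 27.243*I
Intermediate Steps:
t = 72 (t = 109 - 37 = 72)
B = -101 (B = -69 - 32 = -101)
y(j) = 202*sqrt(j) (y(j) = -(-202)*sqrt(j) = 202*sqrt(j))
D(c) = 0 (D(c) = c - (0*c + c) = c - (0 + c) = c - c = 0)
sqrt(D(t) + y(-54)) = sqrt(0 + 202*sqrt(-54)) = sqrt(0 + 202*(3*I*sqrt(6))) = sqrt(0 + 606*I*sqrt(6)) = sqrt(606*I*sqrt(6)) = 6**(3/4)*sqrt(101)*sqrt(I)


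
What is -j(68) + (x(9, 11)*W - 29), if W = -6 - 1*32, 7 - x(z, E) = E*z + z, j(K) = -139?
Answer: 3948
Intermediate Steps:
x(z, E) = 7 - z - E*z (x(z, E) = 7 - (E*z + z) = 7 - (z + E*z) = 7 + (-z - E*z) = 7 - z - E*z)
W = -38 (W = -6 - 32 = -38)
-j(68) + (x(9, 11)*W - 29) = -1*(-139) + ((7 - 1*9 - 1*11*9)*(-38) - 29) = 139 + ((7 - 9 - 99)*(-38) - 29) = 139 + (-101*(-38) - 29) = 139 + (3838 - 29) = 139 + 3809 = 3948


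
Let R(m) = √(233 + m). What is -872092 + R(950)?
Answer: -872092 + 13*√7 ≈ -8.7206e+5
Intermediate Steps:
-872092 + R(950) = -872092 + √(233 + 950) = -872092 + √1183 = -872092 + 13*√7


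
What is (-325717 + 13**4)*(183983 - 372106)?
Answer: 55901878188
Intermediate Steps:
(-325717 + 13**4)*(183983 - 372106) = (-325717 + 28561)*(-188123) = -297156*(-188123) = 55901878188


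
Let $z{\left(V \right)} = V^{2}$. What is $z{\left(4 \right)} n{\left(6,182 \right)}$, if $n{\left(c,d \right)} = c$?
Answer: $96$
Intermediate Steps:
$z{\left(4 \right)} n{\left(6,182 \right)} = 4^{2} \cdot 6 = 16 \cdot 6 = 96$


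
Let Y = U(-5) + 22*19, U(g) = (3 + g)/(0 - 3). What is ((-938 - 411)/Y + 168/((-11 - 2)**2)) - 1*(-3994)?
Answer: 847309481/212264 ≈ 3991.8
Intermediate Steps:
U(g) = -1 - g/3 (U(g) = (3 + g)/(-3) = (3 + g)*(-1/3) = -1 - g/3)
Y = 1256/3 (Y = (-1 - 1/3*(-5)) + 22*19 = (-1 + 5/3) + 418 = 2/3 + 418 = 1256/3 ≈ 418.67)
((-938 - 411)/Y + 168/((-11 - 2)**2)) - 1*(-3994) = ((-938 - 411)/(1256/3) + 168/((-11 - 2)**2)) - 1*(-3994) = (-1349*3/1256 + 168/((-13)**2)) + 3994 = (-4047/1256 + 168/169) + 3994 = -472935/212264 + 3994 = 847309481/212264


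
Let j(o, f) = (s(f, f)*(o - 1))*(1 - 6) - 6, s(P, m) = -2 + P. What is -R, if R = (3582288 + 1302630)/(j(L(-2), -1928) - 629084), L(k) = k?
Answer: 2442459/329020 ≈ 7.4234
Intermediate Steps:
j(o, f) = -6 - 5*(-1 + o)*(-2 + f) (j(o, f) = ((-2 + f)*(o - 1))*(1 - 6) - 6 = ((-2 + f)*(-1 + o))*(-5) - 6 = ((-1 + o)*(-2 + f))*(-5) - 6 = -5*(-1 + o)*(-2 + f) - 6 = -6 - 5*(-1 + o)*(-2 + f))
R = -2442459/329020 (R = (3582288 + 1302630)/((-16 + 5*(-1928) - 5*(-2)*(-2 - 1928)) - 629084) = 4884918/((-16 - 9640 - 5*(-2)*(-1930)) - 629084) = 4884918/((-16 - 9640 - 19300) - 629084) = 4884918/(-28956 - 629084) = 4884918/(-658040) = 4884918*(-1/658040) = -2442459/329020 ≈ -7.4234)
-R = -1*(-2442459/329020) = 2442459/329020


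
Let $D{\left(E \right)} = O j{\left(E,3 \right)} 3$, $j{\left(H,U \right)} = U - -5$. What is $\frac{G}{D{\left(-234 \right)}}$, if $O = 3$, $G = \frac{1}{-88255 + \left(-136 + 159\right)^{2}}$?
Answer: $- \frac{1}{6316272} \approx -1.5832 \cdot 10^{-7}$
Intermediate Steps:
$G = - \frac{1}{87726}$ ($G = \frac{1}{-88255 + 23^{2}} = \frac{1}{-88255 + 529} = \frac{1}{-87726} = - \frac{1}{87726} \approx -1.1399 \cdot 10^{-5}$)
$j{\left(H,U \right)} = 5 + U$ ($j{\left(H,U \right)} = U + 5 = 5 + U$)
$D{\left(E \right)} = 72$ ($D{\left(E \right)} = 3 \left(5 + 3\right) 3 = 3 \cdot 8 \cdot 3 = 24 \cdot 3 = 72$)
$\frac{G}{D{\left(-234 \right)}} = - \frac{1}{87726 \cdot 72} = \left(- \frac{1}{87726}\right) \frac{1}{72} = - \frac{1}{6316272}$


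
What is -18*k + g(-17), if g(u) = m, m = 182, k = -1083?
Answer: 19676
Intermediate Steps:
g(u) = 182
-18*k + g(-17) = -18*(-1083) + 182 = 19494 + 182 = 19676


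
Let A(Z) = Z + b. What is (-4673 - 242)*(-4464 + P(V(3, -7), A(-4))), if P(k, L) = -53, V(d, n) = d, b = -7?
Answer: 22201055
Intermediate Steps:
A(Z) = -7 + Z (A(Z) = Z - 7 = -7 + Z)
(-4673 - 242)*(-4464 + P(V(3, -7), A(-4))) = (-4673 - 242)*(-4464 - 53) = -4915*(-4517) = 22201055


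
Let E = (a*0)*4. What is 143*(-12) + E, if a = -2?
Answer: -1716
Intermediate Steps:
E = 0 (E = -2*0*4 = 0*4 = 0)
143*(-12) + E = 143*(-12) + 0 = -1716 + 0 = -1716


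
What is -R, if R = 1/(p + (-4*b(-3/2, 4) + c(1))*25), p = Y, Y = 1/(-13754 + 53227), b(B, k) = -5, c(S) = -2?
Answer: -39473/17762851 ≈ -0.0022222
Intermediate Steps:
Y = 1/39473 ≈ 2.5334e-5
p = 1/39473 ≈ 2.5334e-5
R = 39473/17762851 (R = 1/(1/39473 + (-4*(-5) - 2)*25) = 1/(1/39473 + (20 - 2)*25) = 1/(1/39473 + 18*25) = 1/(1/39473 + 450) = 1/(17762851/39473) = 39473/17762851 ≈ 0.0022222)
-R = -1*39473/17762851 = -39473/17762851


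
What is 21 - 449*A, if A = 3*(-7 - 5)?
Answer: 16185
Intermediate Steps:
A = -36 (A = 3*(-12) = -36)
21 - 449*A = 21 - 449*(-36) = 21 + 16164 = 16185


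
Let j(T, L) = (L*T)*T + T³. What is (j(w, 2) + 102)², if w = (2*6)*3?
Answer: 2435422500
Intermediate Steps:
w = 36 (w = 12*3 = 36)
j(T, L) = T³ + L*T² (j(T, L) = L*T² + T³ = T³ + L*T²)
(j(w, 2) + 102)² = (36²*(2 + 36) + 102)² = (1296*38 + 102)² = (49248 + 102)² = 49350² = 2435422500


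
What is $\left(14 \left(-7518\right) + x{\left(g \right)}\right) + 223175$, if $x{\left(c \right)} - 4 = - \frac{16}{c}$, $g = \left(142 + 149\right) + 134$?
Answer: $\frac{50118959}{425} \approx 1.1793 \cdot 10^{5}$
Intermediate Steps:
$g = 425$ ($g = 291 + 134 = 425$)
$x{\left(c \right)} = 4 - \frac{16}{c}$
$\left(14 \left(-7518\right) + x{\left(g \right)}\right) + 223175 = \left(14 \left(-7518\right) + \left(4 - \frac{16}{425}\right)\right) + 223175 = \left(-105252 + \left(4 - \frac{16}{425}\right)\right) + 223175 = \left(-105252 + \frac{1684}{425}\right) + 223175 = - \frac{44730416}{425} + 223175 = \frac{50118959}{425}$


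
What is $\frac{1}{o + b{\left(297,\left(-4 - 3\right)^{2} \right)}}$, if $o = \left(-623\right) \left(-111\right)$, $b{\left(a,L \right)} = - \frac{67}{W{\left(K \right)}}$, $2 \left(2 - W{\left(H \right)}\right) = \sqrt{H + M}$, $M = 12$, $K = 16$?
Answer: $\frac{207593}{14364940742} - \frac{67 \sqrt{7}}{14364940742} \approx 1.4439 \cdot 10^{-5}$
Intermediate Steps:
$W{\left(H \right)} = 2 - \frac{\sqrt{12 + H}}{2}$ ($W{\left(H \right)} = 2 - \frac{\sqrt{H + 12}}{2} = 2 - \frac{\sqrt{12 + H}}{2}$)
$b{\left(a,L \right)} = - \frac{67}{2 - \sqrt{7}}$ ($b{\left(a,L \right)} = - \frac{67}{2 - \frac{\sqrt{12 + 16}}{2}} = - \frac{67}{2 - \frac{\sqrt{28}}{2}} = - \frac{67}{2 - \frac{2 \sqrt{7}}{2}} = - \frac{67}{2 - \sqrt{7}}$)
$o = 69153$
$\frac{1}{o + b{\left(297,\left(-4 - 3\right)^{2} \right)}} = \frac{1}{69153 + \left(\frac{134}{3} + \frac{67 \sqrt{7}}{3}\right)} = \frac{1}{\frac{207593}{3} + \frac{67 \sqrt{7}}{3}}$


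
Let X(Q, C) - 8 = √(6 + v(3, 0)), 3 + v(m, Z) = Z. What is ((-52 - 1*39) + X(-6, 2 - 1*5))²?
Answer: (83 - √3)² ≈ 6604.5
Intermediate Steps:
v(m, Z) = -3 + Z
X(Q, C) = 8 + √3 (X(Q, C) = 8 + √(6 + (-3 + 0)) = 8 + √(6 - 3) = 8 + √3)
((-52 - 1*39) + X(-6, 2 - 1*5))² = ((-52 - 1*39) + (8 + √3))² = ((-52 - 39) + (8 + √3))² = (-91 + (8 + √3))² = (-83 + √3)²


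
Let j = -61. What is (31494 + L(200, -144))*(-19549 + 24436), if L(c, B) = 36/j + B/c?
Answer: 234704782224/1525 ≈ 1.5390e+8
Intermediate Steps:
L(c, B) = -36/61 + B/c (L(c, B) = 36/(-61) + B/c = 36*(-1/61) + B/c = -36/61 + B/c)
(31494 + L(200, -144))*(-19549 + 24436) = (31494 + (-36/61 - 144/200))*(-19549 + 24436) = (31494 + (-36/61 - 144*1/200))*4887 = (31494 + (-36/61 - 18/25))*4887 = (31494 - 1998/1525)*4887 = (48026352/1525)*4887 = 234704782224/1525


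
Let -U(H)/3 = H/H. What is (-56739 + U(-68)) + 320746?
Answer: 264004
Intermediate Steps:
U(H) = -3 (U(H) = -3*H/H = -3*1 = -3)
(-56739 + U(-68)) + 320746 = (-56739 - 3) + 320746 = -56742 + 320746 = 264004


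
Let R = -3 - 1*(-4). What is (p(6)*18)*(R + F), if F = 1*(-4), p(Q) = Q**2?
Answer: -1944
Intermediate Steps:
R = 1 (R = -3 + 4 = 1)
F = -4
(p(6)*18)*(R + F) = (6**2*18)*(1 - 4) = (36*18)*(-3) = 648*(-3) = -1944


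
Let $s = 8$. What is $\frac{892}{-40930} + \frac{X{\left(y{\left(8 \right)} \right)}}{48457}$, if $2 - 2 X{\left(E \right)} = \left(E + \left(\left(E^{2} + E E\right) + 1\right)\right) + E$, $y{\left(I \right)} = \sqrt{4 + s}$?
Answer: $- \frac{43694339}{1983345010} - \frac{2 \sqrt{3}}{48457} \approx -0.022102$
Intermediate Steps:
$y{\left(I \right)} = 2 \sqrt{3}$ ($y{\left(I \right)} = \sqrt{4 + 8} = \sqrt{12} = 2 \sqrt{3}$)
$X{\left(E \right)} = \frac{1}{2} - E - E^{2}$ ($X{\left(E \right)} = 1 - \frac{\left(E + \left(\left(E^{2} + E E\right) + 1\right)\right) + E}{2} = 1 - \frac{\left(E + \left(\left(E^{2} + E^{2}\right) + 1\right)\right) + E}{2} = 1 - \frac{\left(E + \left(2 E^{2} + 1\right)\right) + E}{2} = 1 - \frac{\left(E + \left(1 + 2 E^{2}\right)\right) + E}{2} = 1 - \frac{\left(1 + E + 2 E^{2}\right) + E}{2} = 1 - \frac{1 + 2 E + 2 E^{2}}{2} = 1 - \left(\frac{1}{2} + E + E^{2}\right) = \frac{1}{2} - E - E^{2}$)
$\frac{892}{-40930} + \frac{X{\left(y{\left(8 \right)} \right)}}{48457} = \frac{892}{-40930} + \frac{\frac{1}{2} - 2 \sqrt{3} - \left(2 \sqrt{3}\right)^{2}}{48457} = 892 \left(- \frac{1}{40930}\right) + \left(\frac{1}{2} - 2 \sqrt{3} - 12\right) \frac{1}{48457} = - \frac{446}{20465} + \left(\frac{1}{2} - 2 \sqrt{3} - 12\right) \frac{1}{48457} = - \frac{446}{20465} + \left(- \frac{23}{2} - 2 \sqrt{3}\right) \frac{1}{48457} = - \frac{446}{20465} - \left(\frac{23}{96914} + \frac{2 \sqrt{3}}{48457}\right) = - \frac{43694339}{1983345010} - \frac{2 \sqrt{3}}{48457}$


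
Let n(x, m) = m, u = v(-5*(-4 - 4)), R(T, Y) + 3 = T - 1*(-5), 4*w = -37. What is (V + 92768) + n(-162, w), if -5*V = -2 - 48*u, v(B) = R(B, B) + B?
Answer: 1870927/20 ≈ 93546.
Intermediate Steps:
w = -37/4 (w = (¼)*(-37) = -37/4 ≈ -9.2500)
R(T, Y) = 2 + T (R(T, Y) = -3 + (T - 1*(-5)) = -3 + (T + 5) = -3 + (5 + T) = 2 + T)
v(B) = 2 + 2*B (v(B) = (2 + B) + B = 2 + 2*B)
u = 82 (u = 2 + 2*(-5*(-4 - 4)) = 2 + 2*(-5*(-8)) = 2 + 2*40 = 2 + 80 = 82)
V = 3938/5 (V = -(-2 - 48*82)/5 = -(-2 - 3936)/5 = -⅕*(-3938) = 3938/5 ≈ 787.60)
(V + 92768) + n(-162, w) = (3938/5 + 92768) - 37/4 = 467778/5 - 37/4 = 1870927/20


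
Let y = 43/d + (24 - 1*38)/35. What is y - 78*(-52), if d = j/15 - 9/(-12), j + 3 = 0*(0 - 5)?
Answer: 227358/55 ≈ 4133.8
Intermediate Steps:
j = -3 (j = -3 + 0*(0 - 5) = -3 + 0*(-5) = -3 + 0 = -3)
d = 11/20 (d = -3/15 - 9/(-12) = -3*1/15 - 9*(-1/12) = -⅕ + ¾ = 11/20 ≈ 0.55000)
y = 4278/55 (y = 43/(11/20) + (24 - 1*38)/35 = 43*(20/11) + (24 - 38)*(1/35) = 860/11 - 14*1/35 = 860/11 - ⅖ = 4278/55 ≈ 77.782)
y - 78*(-52) = 4278/55 - 78*(-52) = 4278/55 + 4056 = 227358/55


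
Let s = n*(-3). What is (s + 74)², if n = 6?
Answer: 3136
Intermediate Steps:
s = -18 (s = 6*(-3) = -18)
(s + 74)² = (-18 + 74)² = 56² = 3136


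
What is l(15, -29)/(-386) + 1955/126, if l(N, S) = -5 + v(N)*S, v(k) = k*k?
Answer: 788705/24318 ≈ 32.433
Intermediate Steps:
v(k) = k²
l(N, S) = -5 + S*N² (l(N, S) = -5 + N²*S = -5 + S*N²)
l(15, -29)/(-386) + 1955/126 = (-5 - 29*15²)/(-386) + 1955/126 = (-5 - 29*225)*(-1/386) + 1955*(1/126) = (-5 - 6525)*(-1/386) + 1955/126 = -6530*(-1/386) + 1955/126 = 3265/193 + 1955/126 = 788705/24318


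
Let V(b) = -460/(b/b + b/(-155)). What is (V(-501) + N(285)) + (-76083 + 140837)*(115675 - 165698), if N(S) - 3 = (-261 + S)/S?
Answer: -50466571593683/15580 ≈ -3.2392e+9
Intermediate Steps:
N(S) = 3 + (-261 + S)/S
V(b) = -460/(1 - b/155) (V(b) = -460/(1 + b*(-1/155)) = -460/(1 - b/155))
(V(-501) + N(285)) + (-76083 + 140837)*(115675 - 165698) = (71300/(-155 - 501) + (4 - 261/285)) + (-76083 + 140837)*(115675 - 165698) = (71300/(-656) + (4 - 261*1/285)) + 64754*(-50023) = (71300*(-1/656) + (4 - 87/95)) - 3239189342 = (-17825/164 + 293/95) - 3239189342 = -1645323/15580 - 3239189342 = -50466571593683/15580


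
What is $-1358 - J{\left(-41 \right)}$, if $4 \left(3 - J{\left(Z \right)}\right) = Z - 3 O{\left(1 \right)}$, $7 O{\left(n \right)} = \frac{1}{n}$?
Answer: $- \frac{19199}{14} \approx -1371.4$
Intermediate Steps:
$O{\left(n \right)} = \frac{1}{7 n}$
$J{\left(Z \right)} = \frac{87}{28} - \frac{Z}{4}$ ($J{\left(Z \right)} = 3 - \frac{Z - 3 \frac{1}{7 \cdot 1}}{4} = 3 - \frac{Z - 3 \cdot \frac{1}{7} \cdot 1}{4} = 3 - \frac{Z - \frac{3}{7}}{4} = 3 - \frac{- \frac{3}{7} + Z}{4} = 3 - \left(- \frac{3}{28} + \frac{Z}{4}\right) = \frac{87}{28} - \frac{Z}{4}$)
$-1358 - J{\left(-41 \right)} = -1358 - \left(\frac{87}{28} - - \frac{41}{4}\right) = -1358 - \left(\frac{87}{28} + \frac{41}{4}\right) = -1358 - \frac{187}{14} = - \frac{19199}{14}$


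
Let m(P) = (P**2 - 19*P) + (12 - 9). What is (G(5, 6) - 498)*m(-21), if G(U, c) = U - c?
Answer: -420657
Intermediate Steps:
m(P) = 3 + P**2 - 19*P (m(P) = (P**2 - 19*P) + 3 = 3 + P**2 - 19*P)
(G(5, 6) - 498)*m(-21) = ((5 - 1*6) - 498)*(3 + (-21)**2 - 19*(-21)) = ((5 - 6) - 498)*(3 + 441 + 399) = (-1 - 498)*843 = -499*843 = -420657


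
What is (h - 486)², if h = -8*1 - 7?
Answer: 251001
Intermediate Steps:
h = -15 (h = -8 - 7 = -15)
(h - 486)² = (-15 - 486)² = (-501)² = 251001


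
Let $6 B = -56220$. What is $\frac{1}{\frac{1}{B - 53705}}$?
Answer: $-63075$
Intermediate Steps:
$B = -9370$ ($B = \frac{1}{6} \left(-56220\right) = -9370$)
$\frac{1}{\frac{1}{B - 53705}} = \frac{1}{\frac{1}{-9370 - 53705}} = \frac{1}{\frac{1}{-63075}} = \frac{1}{- \frac{1}{63075}} = -63075$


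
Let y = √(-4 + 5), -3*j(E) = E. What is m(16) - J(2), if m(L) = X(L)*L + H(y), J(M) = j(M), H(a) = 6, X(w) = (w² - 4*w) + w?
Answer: 10004/3 ≈ 3334.7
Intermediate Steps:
X(w) = w² - 3*w
j(E) = -E/3
y = 1 (y = √1 = 1)
J(M) = -M/3
m(L) = 6 + L²*(-3 + L) (m(L) = (L*(-3 + L))*L + 6 = L²*(-3 + L) + 6 = 6 + L²*(-3 + L))
m(16) - J(2) = (6 + 16²*(-3 + 16)) - (-1)*2/3 = (6 + 256*13) - 1*(-⅔) = (6 + 3328) + ⅔ = 3334 + ⅔ = 10004/3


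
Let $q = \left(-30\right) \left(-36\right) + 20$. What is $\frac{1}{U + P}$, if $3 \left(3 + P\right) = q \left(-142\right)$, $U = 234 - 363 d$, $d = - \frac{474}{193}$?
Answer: $- \frac{579}{29496665} \approx -1.9629 \cdot 10^{-5}$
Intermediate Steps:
$q = 1100$ ($q = 1080 + 20 = 1100$)
$d = - \frac{474}{193}$ ($d = \left(-474\right) \frac{1}{193} = - \frac{474}{193} \approx -2.456$)
$U = \frac{217224}{193}$ ($U = 234 - - \frac{172062}{193} = 234 + \frac{172062}{193} = \frac{217224}{193} \approx 1125.5$)
$P = - \frac{156209}{3}$ ($P = -3 + \frac{1100 \left(-142\right)}{3} = -3 + \frac{1}{3} \left(-156200\right) = -3 - \frac{156200}{3} = - \frac{156209}{3} \approx -52070.0$)
$\frac{1}{U + P} = \frac{1}{\frac{217224}{193} - \frac{156209}{3}} = \frac{1}{- \frac{29496665}{579}} = - \frac{579}{29496665}$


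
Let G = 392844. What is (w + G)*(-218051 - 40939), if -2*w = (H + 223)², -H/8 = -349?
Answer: 1075396018815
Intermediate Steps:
H = 2792 (H = -8*(-349) = 2792)
w = -9090225/2 (w = -(2792 + 223)²/2 = -½*3015² = -½*9090225 = -9090225/2 ≈ -4.5451e+6)
(w + G)*(-218051 - 40939) = (-9090225/2 + 392844)*(-218051 - 40939) = -8304537/2*(-258990) = 1075396018815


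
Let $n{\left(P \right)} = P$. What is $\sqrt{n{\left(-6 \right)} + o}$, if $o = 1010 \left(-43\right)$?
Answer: $2 i \sqrt{10859} \approx 208.41 i$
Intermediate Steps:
$o = -43430$
$\sqrt{n{\left(-6 \right)} + o} = \sqrt{-6 - 43430} = \sqrt{-43436} = 2 i \sqrt{10859}$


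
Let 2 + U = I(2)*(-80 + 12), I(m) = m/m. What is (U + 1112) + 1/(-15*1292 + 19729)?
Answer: 363659/349 ≈ 1042.0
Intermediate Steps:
I(m) = 1
U = -70 (U = -2 + 1*(-80 + 12) = -2 + 1*(-68) = -2 - 68 = -70)
(U + 1112) + 1/(-15*1292 + 19729) = (-70 + 1112) + 1/(-15*1292 + 19729) = 1042 + 1/(-19380 + 19729) = 1042 + 1/349 = 363659/349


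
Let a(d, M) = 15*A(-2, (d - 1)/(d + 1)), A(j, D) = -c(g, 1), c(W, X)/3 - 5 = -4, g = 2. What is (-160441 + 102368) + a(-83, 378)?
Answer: -58118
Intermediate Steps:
c(W, X) = 3 (c(W, X) = 15 + 3*(-4) = 15 - 12 = 3)
A(j, D) = -3 (A(j, D) = -1*3 = -3)
a(d, M) = -45 (a(d, M) = 15*(-3) = -45)
(-160441 + 102368) + a(-83, 378) = (-160441 + 102368) - 45 = -58073 - 45 = -58118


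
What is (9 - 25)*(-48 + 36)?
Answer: 192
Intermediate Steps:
(9 - 25)*(-48 + 36) = -16*(-12) = 192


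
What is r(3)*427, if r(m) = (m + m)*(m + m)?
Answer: 15372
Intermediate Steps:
r(m) = 4*m**2 (r(m) = (2*m)*(2*m) = 4*m**2)
r(3)*427 = (4*3**2)*427 = (4*9)*427 = 36*427 = 15372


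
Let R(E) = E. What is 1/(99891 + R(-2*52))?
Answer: 1/99787 ≈ 1.0021e-5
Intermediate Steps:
1/(99891 + R(-2*52)) = 1/(99891 - 2*52) = 1/(99891 - 104) = 1/99787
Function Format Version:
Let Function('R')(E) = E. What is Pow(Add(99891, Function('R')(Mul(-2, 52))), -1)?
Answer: Rational(1, 99787) ≈ 1.0021e-5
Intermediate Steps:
Pow(Add(99891, Function('R')(Mul(-2, 52))), -1) = Pow(Add(99891, Mul(-2, 52)), -1) = Pow(Add(99891, -104), -1) = Pow(99787, -1) = Rational(1, 99787)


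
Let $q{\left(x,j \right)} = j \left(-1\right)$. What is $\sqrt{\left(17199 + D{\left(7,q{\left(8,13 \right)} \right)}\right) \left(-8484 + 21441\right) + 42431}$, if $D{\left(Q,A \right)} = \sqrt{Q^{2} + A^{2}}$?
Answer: $\sqrt{222889874 + 12957 \sqrt{218}} \approx 14936.0$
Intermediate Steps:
$q{\left(x,j \right)} = - j$
$D{\left(Q,A \right)} = \sqrt{A^{2} + Q^{2}}$
$\sqrt{\left(17199 + D{\left(7,q{\left(8,13 \right)} \right)}\right) \left(-8484 + 21441\right) + 42431} = \sqrt{\left(17199 + \sqrt{\left(\left(-1\right) 13\right)^{2} + 7^{2}}\right) \left(-8484 + 21441\right) + 42431} = \sqrt{\left(17199 + \sqrt{\left(-13\right)^{2} + 49}\right) 12957 + 42431} = \sqrt{\left(17199 + \sqrt{169 + 49}\right) 12957 + 42431} = \sqrt{\left(17199 + \sqrt{218}\right) 12957 + 42431} = \sqrt{\left(222847443 + 12957 \sqrt{218}\right) + 42431} = \sqrt{222889874 + 12957 \sqrt{218}}$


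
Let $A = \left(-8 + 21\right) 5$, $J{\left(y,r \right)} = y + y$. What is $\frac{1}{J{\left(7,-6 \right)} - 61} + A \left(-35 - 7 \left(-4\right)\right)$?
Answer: $- \frac{21386}{47} \approx -455.02$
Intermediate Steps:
$J{\left(y,r \right)} = 2 y$
$A = 65$ ($A = 13 \cdot 5 = 65$)
$\frac{1}{J{\left(7,-6 \right)} - 61} + A \left(-35 - 7 \left(-4\right)\right) = \frac{1}{2 \cdot 7 - 61} + 65 \left(-35 - 7 \left(-4\right)\right) = \frac{1}{14 - 61} + 65 \left(-35 - -28\right) = \frac{1}{-47} + 65 \left(-35 + 28\right) = - \frac{1}{47} + 65 \left(-7\right) = - \frac{1}{47} - 455 = - \frac{21386}{47}$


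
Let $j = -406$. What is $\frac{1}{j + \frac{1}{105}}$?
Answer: $- \frac{105}{42629} \approx -0.0024631$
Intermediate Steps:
$\frac{1}{j + \frac{1}{105}} = \frac{1}{-406 + \frac{1}{105}} = \frac{1}{- \frac{42629}{105}} = - \frac{105}{42629}$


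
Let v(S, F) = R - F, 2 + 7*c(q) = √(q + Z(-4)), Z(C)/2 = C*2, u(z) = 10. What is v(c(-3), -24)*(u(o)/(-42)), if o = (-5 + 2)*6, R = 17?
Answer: -205/21 ≈ -9.7619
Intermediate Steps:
o = -18 (o = -3*6 = -18)
Z(C) = 4*C (Z(C) = 2*(C*2) = 2*(2*C) = 4*C)
c(q) = -2/7 + √(-16 + q)/7 (c(q) = -2/7 + √(q + 4*(-4))/7 = -2/7 + √(q - 16)/7 = -2/7 + √(-16 + q)/7)
v(S, F) = 17 - F
v(c(-3), -24)*(u(o)/(-42)) = (17 - 1*(-24))*(10/(-42)) = (17 + 24)*(10*(-1/42)) = 41*(-5/21) = -205/21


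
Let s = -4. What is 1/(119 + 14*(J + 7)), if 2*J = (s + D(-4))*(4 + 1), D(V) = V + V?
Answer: -1/203 ≈ -0.0049261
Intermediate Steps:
D(V) = 2*V
J = -30 (J = ((-4 + 2*(-4))*(4 + 1))/2 = ((-4 - 8)*5)/2 = (-12*5)/2 = (½)*(-60) = -30)
1/(119 + 14*(J + 7)) = 1/(119 + 14*(-30 + 7)) = 1/(119 + 14*(-23)) = 1/(119 - 322) = 1/(-203) = -1/203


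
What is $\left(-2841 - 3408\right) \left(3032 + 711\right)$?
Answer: $-23390007$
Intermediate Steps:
$\left(-2841 - 3408\right) \left(3032 + 711\right) = \left(-6249\right) 3743 = -23390007$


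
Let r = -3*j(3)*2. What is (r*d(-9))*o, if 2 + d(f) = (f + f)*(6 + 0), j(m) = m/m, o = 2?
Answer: 1320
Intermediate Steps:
j(m) = 1
d(f) = -2 + 12*f (d(f) = -2 + (f + f)*(6 + 0) = -2 + (2*f)*6 = -2 + 12*f)
r = -6 (r = -3*1*2 = -3*2 = -6)
(r*d(-9))*o = -6*(-2 + 12*(-9))*2 = -6*(-2 - 108)*2 = -6*(-110)*2 = 660*2 = 1320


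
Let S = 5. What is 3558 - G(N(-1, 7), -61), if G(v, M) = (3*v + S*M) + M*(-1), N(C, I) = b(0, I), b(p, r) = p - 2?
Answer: 3808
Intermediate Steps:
b(p, r) = -2 + p
N(C, I) = -2 (N(C, I) = -2 + 0 = -2)
G(v, M) = 3*v + 4*M (G(v, M) = (3*v + 5*M) + M*(-1) = (3*v + 5*M) - M = 3*v + 4*M)
3558 - G(N(-1, 7), -61) = 3558 - (3*(-2) + 4*(-61)) = 3558 - (-6 - 244) = 3558 - 1*(-250) = 3558 + 250 = 3808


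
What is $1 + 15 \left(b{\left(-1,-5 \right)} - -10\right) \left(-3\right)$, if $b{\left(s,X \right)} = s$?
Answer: $-404$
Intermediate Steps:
$1 + 15 \left(b{\left(-1,-5 \right)} - -10\right) \left(-3\right) = 1 + 15 \left(-1 - -10\right) \left(-3\right) = 1 + 15 \left(-1 + 10\right) \left(-3\right) = 1 + 15 \cdot 9 \left(-3\right) = 1 + 15 \left(-27\right) = 1 - 405 = -404$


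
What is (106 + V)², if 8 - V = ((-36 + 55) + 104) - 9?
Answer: 0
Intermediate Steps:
V = -106 (V = 8 - (((-36 + 55) + 104) - 9) = 8 - ((19 + 104) - 9) = 8 - (123 - 9) = 8 - 1*114 = 8 - 114 = -106)
(106 + V)² = (106 - 106)² = 0² = 0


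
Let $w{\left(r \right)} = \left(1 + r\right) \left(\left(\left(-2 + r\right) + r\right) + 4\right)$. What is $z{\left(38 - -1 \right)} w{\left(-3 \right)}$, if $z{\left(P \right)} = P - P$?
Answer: $0$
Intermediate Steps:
$z{\left(P \right)} = 0$
$w{\left(r \right)} = \left(1 + r\right) \left(2 + 2 r\right)$ ($w{\left(r \right)} = \left(1 + r\right) \left(\left(-2 + 2 r\right) + 4\right) = \left(1 + r\right) \left(2 + 2 r\right)$)
$z{\left(38 - -1 \right)} w{\left(-3 \right)} = 0 \left(2 + 2 \left(-3\right)^{2} + 4 \left(-3\right)\right) = 0 \left(2 + 2 \cdot 9 - 12\right) = 0 \left(2 + 18 - 12\right) = 0 \cdot 8 = 0$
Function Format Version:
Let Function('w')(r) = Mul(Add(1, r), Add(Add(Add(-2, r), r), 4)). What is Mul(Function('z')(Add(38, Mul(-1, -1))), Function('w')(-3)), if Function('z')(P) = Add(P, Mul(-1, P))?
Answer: 0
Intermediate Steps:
Function('z')(P) = 0
Function('w')(r) = Mul(Add(1, r), Add(2, Mul(2, r))) (Function('w')(r) = Mul(Add(1, r), Add(Add(-2, Mul(2, r)), 4)) = Mul(Add(1, r), Add(2, Mul(2, r))))
Mul(Function('z')(Add(38, Mul(-1, -1))), Function('w')(-3)) = Mul(0, Add(2, Mul(2, Pow(-3, 2)), Mul(4, -3))) = Mul(0, Add(2, Mul(2, 9), -12)) = Mul(0, Add(2, 18, -12)) = Mul(0, 8) = 0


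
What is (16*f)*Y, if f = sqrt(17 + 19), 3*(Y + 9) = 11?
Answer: -512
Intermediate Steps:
Y = -16/3 (Y = -9 + (1/3)*11 = -9 + 11/3 = -16/3 ≈ -5.3333)
f = 6 (f = sqrt(36) = 6)
(16*f)*Y = (16*6)*(-16/3) = 96*(-16/3) = -512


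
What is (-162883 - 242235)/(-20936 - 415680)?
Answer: 202559/218308 ≈ 0.92786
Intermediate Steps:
(-162883 - 242235)/(-20936 - 415680) = -405118/(-436616) = -405118*(-1/436616) = 202559/218308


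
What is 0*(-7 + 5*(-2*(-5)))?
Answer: 0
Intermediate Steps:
0*(-7 + 5*(-2*(-5))) = 0*(-7 + 5*10) = 0*(-7 + 50) = 0*43 = 0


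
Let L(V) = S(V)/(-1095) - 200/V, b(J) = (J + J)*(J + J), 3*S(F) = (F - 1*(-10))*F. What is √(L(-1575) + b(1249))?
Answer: √14662801687205/1533 ≈ 2497.9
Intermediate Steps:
S(F) = F*(10 + F)/3 (S(F) = ((F - 1*(-10))*F)/3 = ((F + 10)*F)/3 = ((10 + F)*F)/3 = (F*(10 + F))/3 = F*(10 + F)/3)
b(J) = 4*J² (b(J) = (2*J)*(2*J) = 4*J²)
L(V) = -200/V - V*(10 + V)/3285 (L(V) = (V*(10 + V)/3)/(-1095) - 200/V = (V*(10 + V)/3)*(-1/1095) - 200/V = -V*(10 + V)/3285 - 200/V = -200/V - V*(10 + V)/3285)
√(L(-1575) + b(1249)) = √((1/3285)*(-657000 + (-1575)²*(-10 - 1*(-1575)))/(-1575) + 4*1249²) = √((1/3285)*(-1/1575)*(-657000 + 2480625*(-10 + 1575)) + 4*1560001) = √((1/3285)*(-1/1575)*(-657000 + 2480625*1565) + 6240004) = √((1/3285)*(-1/1575)*(-657000 + 3882178125) + 6240004) = √((1/3285)*(-1/1575)*3881521125 + 6240004) = √(-3450241/4599 + 6240004) = √(28694328155/4599) = √14662801687205/1533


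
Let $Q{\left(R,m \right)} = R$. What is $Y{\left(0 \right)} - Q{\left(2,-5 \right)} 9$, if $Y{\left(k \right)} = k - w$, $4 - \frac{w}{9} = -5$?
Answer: $-99$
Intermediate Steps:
$w = 81$ ($w = 36 - -45 = 36 + 45 = 81$)
$Y{\left(k \right)} = -81 + k$ ($Y{\left(k \right)} = k - 81 = -81 + k$)
$Y{\left(0 \right)} - Q{\left(2,-5 \right)} 9 = \left(-81 + 0\right) - 2 \cdot 9 = -81 - 18 = -99$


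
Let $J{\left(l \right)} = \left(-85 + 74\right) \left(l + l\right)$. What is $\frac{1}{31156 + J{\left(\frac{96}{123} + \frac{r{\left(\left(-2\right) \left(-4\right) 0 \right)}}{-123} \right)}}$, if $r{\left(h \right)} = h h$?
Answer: $\frac{41}{1276692} \approx 3.2114 \cdot 10^{-5}$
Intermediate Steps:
$r{\left(h \right)} = h^{2}$
$J{\left(l \right)} = - 22 l$ ($J{\left(l \right)} = - 11 \cdot 2 l = - 22 l$)
$\frac{1}{31156 + J{\left(\frac{96}{123} + \frac{r{\left(\left(-2\right) \left(-4\right) 0 \right)}}{-123} \right)}} = \frac{1}{31156 - 22 \left(\frac{96}{123} + \frac{\left(\left(-2\right) \left(-4\right) 0\right)^{2}}{-123}\right)} = \frac{1}{31156 - 22 \left(96 \cdot \frac{1}{123} + \left(8 \cdot 0\right)^{2} \left(- \frac{1}{123}\right)\right)} = \frac{1}{31156 - 22 \left(\frac{32}{41} + 0^{2} \left(- \frac{1}{123}\right)\right)} = \frac{1}{31156 - 22 \left(\frac{32}{41} + 0 \left(- \frac{1}{123}\right)\right)} = \frac{1}{31156 - 22 \left(\frac{32}{41} + 0\right)} = \frac{1}{31156 - \frac{704}{41}} = \frac{1}{\frac{1276692}{41}} = \frac{41}{1276692}$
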